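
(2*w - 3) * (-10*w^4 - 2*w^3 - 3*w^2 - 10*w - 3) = -20*w^5 + 26*w^4 - 11*w^2 + 24*w + 9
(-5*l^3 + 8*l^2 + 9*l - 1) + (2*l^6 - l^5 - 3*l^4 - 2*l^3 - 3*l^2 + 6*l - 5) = 2*l^6 - l^5 - 3*l^4 - 7*l^3 + 5*l^2 + 15*l - 6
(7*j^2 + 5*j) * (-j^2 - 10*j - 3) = -7*j^4 - 75*j^3 - 71*j^2 - 15*j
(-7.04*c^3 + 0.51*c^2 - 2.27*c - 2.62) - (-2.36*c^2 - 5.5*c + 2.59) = -7.04*c^3 + 2.87*c^2 + 3.23*c - 5.21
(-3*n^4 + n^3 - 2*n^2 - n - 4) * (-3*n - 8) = 9*n^5 + 21*n^4 - 2*n^3 + 19*n^2 + 20*n + 32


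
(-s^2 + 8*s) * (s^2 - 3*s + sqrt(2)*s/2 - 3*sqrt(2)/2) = -s^4 - sqrt(2)*s^3/2 + 11*s^3 - 24*s^2 + 11*sqrt(2)*s^2/2 - 12*sqrt(2)*s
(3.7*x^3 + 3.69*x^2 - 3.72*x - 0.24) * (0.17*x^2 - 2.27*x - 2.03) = 0.629*x^5 - 7.7717*x^4 - 16.5197*x^3 + 0.9129*x^2 + 8.0964*x + 0.4872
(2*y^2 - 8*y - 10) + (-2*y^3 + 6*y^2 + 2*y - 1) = -2*y^3 + 8*y^2 - 6*y - 11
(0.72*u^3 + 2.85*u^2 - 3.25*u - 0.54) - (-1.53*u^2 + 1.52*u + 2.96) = 0.72*u^3 + 4.38*u^2 - 4.77*u - 3.5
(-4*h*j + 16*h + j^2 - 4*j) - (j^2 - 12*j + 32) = -4*h*j + 16*h + 8*j - 32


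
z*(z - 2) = z^2 - 2*z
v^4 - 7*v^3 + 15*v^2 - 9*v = v*(v - 3)^2*(v - 1)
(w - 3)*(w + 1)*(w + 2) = w^3 - 7*w - 6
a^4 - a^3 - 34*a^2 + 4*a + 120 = (a - 6)*(a - 2)*(a + 2)*(a + 5)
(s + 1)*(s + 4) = s^2 + 5*s + 4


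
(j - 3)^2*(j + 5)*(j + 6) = j^4 + 5*j^3 - 27*j^2 - 81*j + 270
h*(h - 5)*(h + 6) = h^3 + h^2 - 30*h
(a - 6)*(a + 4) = a^2 - 2*a - 24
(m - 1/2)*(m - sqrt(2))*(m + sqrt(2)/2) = m^3 - sqrt(2)*m^2/2 - m^2/2 - m + sqrt(2)*m/4 + 1/2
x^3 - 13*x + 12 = (x - 3)*(x - 1)*(x + 4)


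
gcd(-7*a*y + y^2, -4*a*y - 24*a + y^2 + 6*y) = 1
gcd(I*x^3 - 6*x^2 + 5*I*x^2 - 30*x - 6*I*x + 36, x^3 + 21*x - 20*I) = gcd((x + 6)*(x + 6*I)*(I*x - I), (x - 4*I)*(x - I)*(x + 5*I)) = 1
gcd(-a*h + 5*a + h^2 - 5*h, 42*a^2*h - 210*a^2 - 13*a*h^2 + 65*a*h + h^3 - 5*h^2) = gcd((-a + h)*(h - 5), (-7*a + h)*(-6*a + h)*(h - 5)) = h - 5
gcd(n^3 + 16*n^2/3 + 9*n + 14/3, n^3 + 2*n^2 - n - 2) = n^2 + 3*n + 2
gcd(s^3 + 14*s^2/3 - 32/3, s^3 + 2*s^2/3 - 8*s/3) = s^2 + 2*s/3 - 8/3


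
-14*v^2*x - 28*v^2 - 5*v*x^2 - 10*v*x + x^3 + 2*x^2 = (-7*v + x)*(2*v + x)*(x + 2)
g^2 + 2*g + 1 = (g + 1)^2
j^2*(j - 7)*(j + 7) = j^4 - 49*j^2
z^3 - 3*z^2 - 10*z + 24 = (z - 4)*(z - 2)*(z + 3)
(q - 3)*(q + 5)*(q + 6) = q^3 + 8*q^2 - 3*q - 90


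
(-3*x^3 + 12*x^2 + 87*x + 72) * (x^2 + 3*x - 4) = -3*x^5 + 3*x^4 + 135*x^3 + 285*x^2 - 132*x - 288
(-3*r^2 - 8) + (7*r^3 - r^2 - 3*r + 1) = 7*r^3 - 4*r^2 - 3*r - 7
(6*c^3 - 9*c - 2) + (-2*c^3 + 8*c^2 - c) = 4*c^3 + 8*c^2 - 10*c - 2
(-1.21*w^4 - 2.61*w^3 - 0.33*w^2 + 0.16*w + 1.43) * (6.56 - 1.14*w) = 1.3794*w^5 - 4.9622*w^4 - 16.7454*w^3 - 2.3472*w^2 - 0.5806*w + 9.3808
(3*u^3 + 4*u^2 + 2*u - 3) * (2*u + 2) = 6*u^4 + 14*u^3 + 12*u^2 - 2*u - 6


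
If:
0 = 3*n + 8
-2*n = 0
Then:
No Solution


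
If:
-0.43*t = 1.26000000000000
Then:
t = -2.93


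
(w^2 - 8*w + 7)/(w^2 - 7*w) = (w - 1)/w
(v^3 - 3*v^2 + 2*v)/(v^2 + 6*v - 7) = v*(v - 2)/(v + 7)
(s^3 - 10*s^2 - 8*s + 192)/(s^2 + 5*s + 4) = (s^2 - 14*s + 48)/(s + 1)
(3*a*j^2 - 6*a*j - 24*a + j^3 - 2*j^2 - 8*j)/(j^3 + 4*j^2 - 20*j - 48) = (3*a + j)/(j + 6)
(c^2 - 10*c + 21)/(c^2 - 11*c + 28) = (c - 3)/(c - 4)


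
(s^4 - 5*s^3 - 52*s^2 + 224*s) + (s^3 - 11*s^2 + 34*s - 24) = s^4 - 4*s^3 - 63*s^2 + 258*s - 24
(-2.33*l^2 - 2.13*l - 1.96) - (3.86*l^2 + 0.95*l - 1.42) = -6.19*l^2 - 3.08*l - 0.54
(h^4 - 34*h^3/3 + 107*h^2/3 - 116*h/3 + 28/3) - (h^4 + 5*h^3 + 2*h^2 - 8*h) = -49*h^3/3 + 101*h^2/3 - 92*h/3 + 28/3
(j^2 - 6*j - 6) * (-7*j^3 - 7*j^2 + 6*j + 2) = -7*j^5 + 35*j^4 + 90*j^3 + 8*j^2 - 48*j - 12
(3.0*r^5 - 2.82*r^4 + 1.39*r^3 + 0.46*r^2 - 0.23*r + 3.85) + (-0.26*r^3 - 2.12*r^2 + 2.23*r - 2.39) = 3.0*r^5 - 2.82*r^4 + 1.13*r^3 - 1.66*r^2 + 2.0*r + 1.46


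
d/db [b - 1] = 1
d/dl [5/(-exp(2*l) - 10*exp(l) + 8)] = 10*(exp(l) + 5)*exp(l)/(exp(2*l) + 10*exp(l) - 8)^2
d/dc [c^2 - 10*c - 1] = 2*c - 10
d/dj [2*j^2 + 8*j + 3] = 4*j + 8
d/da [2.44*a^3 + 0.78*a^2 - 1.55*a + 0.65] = 7.32*a^2 + 1.56*a - 1.55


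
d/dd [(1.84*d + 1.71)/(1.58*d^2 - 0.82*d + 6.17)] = (-2.9072*d^2 - 5.4036*d + 12.755)/(2.4964*d^4 - 2.5912*d^3 + 20.1696*d^2 - 10.1188*d + 38.0689)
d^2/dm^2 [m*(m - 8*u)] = 2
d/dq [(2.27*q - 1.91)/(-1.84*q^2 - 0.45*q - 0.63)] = (4.1768*q^2 - 7.0288*q - 2.2896)/(3.3856*q^4 + 1.656*q^3 + 2.5209*q^2 + 0.567*q + 0.3969)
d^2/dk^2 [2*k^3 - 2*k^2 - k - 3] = 12*k - 4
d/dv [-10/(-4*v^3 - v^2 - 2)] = 20*v*(-6*v - 1)/(4*v^3 + v^2 + 2)^2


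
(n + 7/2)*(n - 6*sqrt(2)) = n^2 - 6*sqrt(2)*n + 7*n/2 - 21*sqrt(2)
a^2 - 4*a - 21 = (a - 7)*(a + 3)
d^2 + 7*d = d*(d + 7)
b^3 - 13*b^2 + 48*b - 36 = (b - 6)^2*(b - 1)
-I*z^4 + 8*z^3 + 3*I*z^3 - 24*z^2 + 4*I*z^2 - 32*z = z*(z - 4)*(z + 8*I)*(-I*z - I)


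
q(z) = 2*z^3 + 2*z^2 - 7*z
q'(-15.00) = 1283.00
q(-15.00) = -6195.00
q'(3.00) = 59.00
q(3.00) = 51.00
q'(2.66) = 46.09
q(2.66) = 33.17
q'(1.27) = 7.76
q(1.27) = -1.57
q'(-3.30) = 45.14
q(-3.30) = -26.99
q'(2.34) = 35.21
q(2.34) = 20.20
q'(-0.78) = -6.47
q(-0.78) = 5.73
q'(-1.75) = 4.38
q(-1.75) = 7.66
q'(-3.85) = 66.54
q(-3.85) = -57.54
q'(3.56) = 83.28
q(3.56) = 90.66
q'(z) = 6*z^2 + 4*z - 7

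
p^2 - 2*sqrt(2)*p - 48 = (p - 6*sqrt(2))*(p + 4*sqrt(2))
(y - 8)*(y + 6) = y^2 - 2*y - 48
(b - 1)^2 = b^2 - 2*b + 1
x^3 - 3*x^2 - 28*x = x*(x - 7)*(x + 4)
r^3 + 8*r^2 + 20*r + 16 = (r + 2)^2*(r + 4)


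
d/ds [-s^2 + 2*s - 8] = 2 - 2*s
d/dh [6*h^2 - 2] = 12*h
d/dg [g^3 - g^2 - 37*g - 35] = 3*g^2 - 2*g - 37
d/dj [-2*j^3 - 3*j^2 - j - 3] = -6*j^2 - 6*j - 1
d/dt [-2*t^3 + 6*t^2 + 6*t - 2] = -6*t^2 + 12*t + 6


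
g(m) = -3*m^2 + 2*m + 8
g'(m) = 2 - 6*m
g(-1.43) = -0.99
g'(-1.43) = 10.58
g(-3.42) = -33.93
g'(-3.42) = 22.52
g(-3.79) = -42.67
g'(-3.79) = 24.74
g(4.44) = -42.26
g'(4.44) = -24.64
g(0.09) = 8.16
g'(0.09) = 1.46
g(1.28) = 5.64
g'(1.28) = -5.68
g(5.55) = -73.31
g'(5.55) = -31.30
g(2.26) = -2.80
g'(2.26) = -11.56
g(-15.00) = -697.00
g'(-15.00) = 92.00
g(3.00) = -13.00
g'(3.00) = -16.00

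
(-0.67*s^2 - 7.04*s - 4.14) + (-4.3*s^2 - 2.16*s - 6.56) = -4.97*s^2 - 9.2*s - 10.7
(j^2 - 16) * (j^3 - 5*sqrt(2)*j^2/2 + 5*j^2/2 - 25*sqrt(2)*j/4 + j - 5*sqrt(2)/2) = j^5 - 5*sqrt(2)*j^4/2 + 5*j^4/2 - 15*j^3 - 25*sqrt(2)*j^3/4 - 40*j^2 + 75*sqrt(2)*j^2/2 - 16*j + 100*sqrt(2)*j + 40*sqrt(2)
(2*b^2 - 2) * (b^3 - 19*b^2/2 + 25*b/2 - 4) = 2*b^5 - 19*b^4 + 23*b^3 + 11*b^2 - 25*b + 8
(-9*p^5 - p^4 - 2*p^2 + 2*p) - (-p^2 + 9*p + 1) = -9*p^5 - p^4 - p^2 - 7*p - 1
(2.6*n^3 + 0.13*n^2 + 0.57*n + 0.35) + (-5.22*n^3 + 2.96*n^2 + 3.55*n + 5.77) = -2.62*n^3 + 3.09*n^2 + 4.12*n + 6.12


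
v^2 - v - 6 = (v - 3)*(v + 2)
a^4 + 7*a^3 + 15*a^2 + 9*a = a*(a + 1)*(a + 3)^2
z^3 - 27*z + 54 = (z - 3)^2*(z + 6)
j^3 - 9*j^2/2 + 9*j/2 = j*(j - 3)*(j - 3/2)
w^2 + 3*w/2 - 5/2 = (w - 1)*(w + 5/2)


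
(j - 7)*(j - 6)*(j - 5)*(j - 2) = j^4 - 20*j^3 + 143*j^2 - 424*j + 420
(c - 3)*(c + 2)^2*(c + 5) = c^4 + 6*c^3 - 3*c^2 - 52*c - 60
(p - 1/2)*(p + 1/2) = p^2 - 1/4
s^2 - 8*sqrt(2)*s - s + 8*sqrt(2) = (s - 1)*(s - 8*sqrt(2))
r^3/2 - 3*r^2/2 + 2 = (r/2 + 1/2)*(r - 2)^2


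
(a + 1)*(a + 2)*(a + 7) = a^3 + 10*a^2 + 23*a + 14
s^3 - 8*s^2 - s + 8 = (s - 8)*(s - 1)*(s + 1)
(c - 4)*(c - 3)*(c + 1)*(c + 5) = c^4 - c^3 - 25*c^2 + 37*c + 60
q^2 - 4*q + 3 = (q - 3)*(q - 1)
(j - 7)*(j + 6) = j^2 - j - 42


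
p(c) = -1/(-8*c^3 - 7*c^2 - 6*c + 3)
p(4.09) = 0.00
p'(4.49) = -0.00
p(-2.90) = -0.01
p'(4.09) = -0.00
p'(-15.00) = 0.00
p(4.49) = 0.00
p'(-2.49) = -0.01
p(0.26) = -1.21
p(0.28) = -1.68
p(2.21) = 0.01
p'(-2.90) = -0.01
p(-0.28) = -0.23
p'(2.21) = -0.01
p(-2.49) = -0.01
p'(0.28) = -33.27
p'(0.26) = -16.50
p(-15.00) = 0.00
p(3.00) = 0.00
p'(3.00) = 0.00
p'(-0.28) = -0.21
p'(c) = -(24*c^2 + 14*c + 6)/(-8*c^3 - 7*c^2 - 6*c + 3)^2 = 2*(-12*c^2 - 7*c - 3)/(8*c^3 + 7*c^2 + 6*c - 3)^2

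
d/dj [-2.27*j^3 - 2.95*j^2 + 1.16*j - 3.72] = -6.81*j^2 - 5.9*j + 1.16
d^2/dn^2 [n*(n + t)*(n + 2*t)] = 6*n + 6*t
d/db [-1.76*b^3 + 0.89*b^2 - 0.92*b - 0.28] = -5.28*b^2 + 1.78*b - 0.92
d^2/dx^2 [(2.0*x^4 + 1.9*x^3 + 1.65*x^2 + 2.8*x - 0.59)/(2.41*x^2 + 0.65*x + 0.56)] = (23.2324*x^6 + 18.798*x^5 + 21.2652*x^4 + 35.48093*x^3 - 22.245714*x^2 - 24.64365*x + 0.090458)/(13.997521*x^6 + 11.325795*x^5 + 12.812283*x^4 + 5.538065*x^3 + 2.977128*x^2 + 0.61152*x + 0.175616)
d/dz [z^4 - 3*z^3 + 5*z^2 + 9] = z*(4*z^2 - 9*z + 10)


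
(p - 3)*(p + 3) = p^2 - 9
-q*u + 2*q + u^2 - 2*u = (-q + u)*(u - 2)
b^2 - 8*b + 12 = (b - 6)*(b - 2)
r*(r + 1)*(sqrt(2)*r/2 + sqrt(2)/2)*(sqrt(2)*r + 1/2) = r^4 + sqrt(2)*r^3/4 + 2*r^3 + sqrt(2)*r^2/2 + r^2 + sqrt(2)*r/4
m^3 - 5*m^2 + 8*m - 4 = (m - 2)^2*(m - 1)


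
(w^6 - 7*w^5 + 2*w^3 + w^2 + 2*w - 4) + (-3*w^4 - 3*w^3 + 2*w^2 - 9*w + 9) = w^6 - 7*w^5 - 3*w^4 - w^3 + 3*w^2 - 7*w + 5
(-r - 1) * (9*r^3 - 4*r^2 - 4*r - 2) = -9*r^4 - 5*r^3 + 8*r^2 + 6*r + 2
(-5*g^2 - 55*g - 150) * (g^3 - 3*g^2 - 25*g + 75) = -5*g^5 - 40*g^4 + 140*g^3 + 1450*g^2 - 375*g - 11250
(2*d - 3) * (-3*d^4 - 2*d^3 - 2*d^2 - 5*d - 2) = -6*d^5 + 5*d^4 + 2*d^3 - 4*d^2 + 11*d + 6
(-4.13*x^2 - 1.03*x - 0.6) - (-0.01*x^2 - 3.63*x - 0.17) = -4.12*x^2 + 2.6*x - 0.43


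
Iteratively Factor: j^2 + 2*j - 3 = (j + 3)*(j - 1)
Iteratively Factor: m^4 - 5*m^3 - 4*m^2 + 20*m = (m)*(m^3 - 5*m^2 - 4*m + 20) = m*(m + 2)*(m^2 - 7*m + 10) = m*(m - 2)*(m + 2)*(m - 5)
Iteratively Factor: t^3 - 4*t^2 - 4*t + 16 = (t - 2)*(t^2 - 2*t - 8) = (t - 2)*(t + 2)*(t - 4)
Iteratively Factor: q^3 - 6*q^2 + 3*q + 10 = (q + 1)*(q^2 - 7*q + 10) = (q - 2)*(q + 1)*(q - 5)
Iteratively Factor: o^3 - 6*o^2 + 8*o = (o - 4)*(o^2 - 2*o) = (o - 4)*(o - 2)*(o)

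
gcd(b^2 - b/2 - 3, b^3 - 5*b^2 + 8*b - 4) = b - 2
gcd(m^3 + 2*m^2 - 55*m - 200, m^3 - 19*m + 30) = m + 5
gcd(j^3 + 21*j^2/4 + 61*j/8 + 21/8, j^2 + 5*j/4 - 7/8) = j + 7/4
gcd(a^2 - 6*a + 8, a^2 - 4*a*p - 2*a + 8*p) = a - 2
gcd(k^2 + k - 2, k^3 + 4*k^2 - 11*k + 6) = k - 1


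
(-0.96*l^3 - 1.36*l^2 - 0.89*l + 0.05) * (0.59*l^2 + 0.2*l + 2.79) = -0.5664*l^5 - 0.9944*l^4 - 3.4755*l^3 - 3.9429*l^2 - 2.4731*l + 0.1395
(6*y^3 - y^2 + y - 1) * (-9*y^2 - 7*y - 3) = -54*y^5 - 33*y^4 - 20*y^3 + 5*y^2 + 4*y + 3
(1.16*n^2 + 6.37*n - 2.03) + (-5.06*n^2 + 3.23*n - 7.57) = -3.9*n^2 + 9.6*n - 9.6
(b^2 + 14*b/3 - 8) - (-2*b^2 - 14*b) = 3*b^2 + 56*b/3 - 8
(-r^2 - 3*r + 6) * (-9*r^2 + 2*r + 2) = 9*r^4 + 25*r^3 - 62*r^2 + 6*r + 12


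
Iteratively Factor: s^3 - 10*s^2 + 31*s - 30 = (s - 3)*(s^2 - 7*s + 10) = (s - 3)*(s - 2)*(s - 5)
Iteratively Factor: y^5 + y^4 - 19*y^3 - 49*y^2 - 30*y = (y + 1)*(y^4 - 19*y^2 - 30*y) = y*(y + 1)*(y^3 - 19*y - 30) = y*(y - 5)*(y + 1)*(y^2 + 5*y + 6) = y*(y - 5)*(y + 1)*(y + 3)*(y + 2)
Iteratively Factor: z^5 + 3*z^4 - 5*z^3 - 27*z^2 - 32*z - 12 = (z - 3)*(z^4 + 6*z^3 + 13*z^2 + 12*z + 4) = (z - 3)*(z + 2)*(z^3 + 4*z^2 + 5*z + 2) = (z - 3)*(z + 2)^2*(z^2 + 2*z + 1) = (z - 3)*(z + 1)*(z + 2)^2*(z + 1)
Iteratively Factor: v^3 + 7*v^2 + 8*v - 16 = (v + 4)*(v^2 + 3*v - 4) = (v + 4)^2*(v - 1)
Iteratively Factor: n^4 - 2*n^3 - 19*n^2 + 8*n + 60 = (n + 2)*(n^3 - 4*n^2 - 11*n + 30) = (n + 2)*(n + 3)*(n^2 - 7*n + 10) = (n - 2)*(n + 2)*(n + 3)*(n - 5)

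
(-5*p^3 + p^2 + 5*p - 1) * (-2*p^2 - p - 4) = 10*p^5 + 3*p^4 + 9*p^3 - 7*p^2 - 19*p + 4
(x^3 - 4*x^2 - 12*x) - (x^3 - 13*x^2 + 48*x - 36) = 9*x^2 - 60*x + 36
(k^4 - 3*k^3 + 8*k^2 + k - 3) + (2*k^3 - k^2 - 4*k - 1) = k^4 - k^3 + 7*k^2 - 3*k - 4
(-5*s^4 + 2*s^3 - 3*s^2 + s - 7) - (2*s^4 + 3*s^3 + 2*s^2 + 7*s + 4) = -7*s^4 - s^3 - 5*s^2 - 6*s - 11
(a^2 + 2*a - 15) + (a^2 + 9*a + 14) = 2*a^2 + 11*a - 1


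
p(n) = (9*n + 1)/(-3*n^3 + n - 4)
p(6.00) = -0.09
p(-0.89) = 2.53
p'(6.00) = 0.03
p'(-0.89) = -8.82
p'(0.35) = -2.35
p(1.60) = -1.05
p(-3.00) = -0.35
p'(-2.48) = -0.52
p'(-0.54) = -2.59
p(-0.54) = 0.95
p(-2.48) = -0.54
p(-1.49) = -2.80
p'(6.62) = 0.02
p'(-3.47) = -0.16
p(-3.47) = -0.26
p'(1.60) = 0.96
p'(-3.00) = -0.26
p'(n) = (9*n + 1)*(9*n^2 - 1)/(-3*n^3 + n - 4)^2 + 9/(-3*n^3 + n - 4) = (-27*n^3 + 9*n + (9*n + 1)*(9*n^2 - 1) - 36)/(3*n^3 - n + 4)^2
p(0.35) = -1.10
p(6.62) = -0.07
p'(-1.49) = -9.95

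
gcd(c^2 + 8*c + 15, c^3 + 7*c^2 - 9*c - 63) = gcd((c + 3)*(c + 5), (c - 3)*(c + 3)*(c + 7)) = c + 3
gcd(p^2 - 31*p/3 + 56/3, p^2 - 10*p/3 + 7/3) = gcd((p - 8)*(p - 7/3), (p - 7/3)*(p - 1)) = p - 7/3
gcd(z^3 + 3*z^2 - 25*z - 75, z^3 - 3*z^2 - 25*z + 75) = z^2 - 25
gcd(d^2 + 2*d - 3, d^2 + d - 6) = d + 3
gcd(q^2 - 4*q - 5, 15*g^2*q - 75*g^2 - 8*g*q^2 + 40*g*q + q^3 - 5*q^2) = q - 5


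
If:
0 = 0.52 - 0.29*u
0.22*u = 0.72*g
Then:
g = 0.55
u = 1.79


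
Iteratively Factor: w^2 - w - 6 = (w + 2)*(w - 3)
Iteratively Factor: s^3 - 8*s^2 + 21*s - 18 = (s - 2)*(s^2 - 6*s + 9) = (s - 3)*(s - 2)*(s - 3)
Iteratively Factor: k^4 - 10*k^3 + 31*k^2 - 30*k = (k - 5)*(k^3 - 5*k^2 + 6*k) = (k - 5)*(k - 3)*(k^2 - 2*k) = (k - 5)*(k - 3)*(k - 2)*(k)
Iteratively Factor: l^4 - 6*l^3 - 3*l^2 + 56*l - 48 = (l - 1)*(l^3 - 5*l^2 - 8*l + 48) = (l - 1)*(l + 3)*(l^2 - 8*l + 16) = (l - 4)*(l - 1)*(l + 3)*(l - 4)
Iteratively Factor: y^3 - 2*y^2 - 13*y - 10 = (y + 1)*(y^2 - 3*y - 10) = (y + 1)*(y + 2)*(y - 5)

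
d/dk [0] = 0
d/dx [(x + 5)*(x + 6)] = 2*x + 11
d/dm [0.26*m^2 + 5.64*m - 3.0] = 0.52*m + 5.64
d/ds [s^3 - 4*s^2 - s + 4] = 3*s^2 - 8*s - 1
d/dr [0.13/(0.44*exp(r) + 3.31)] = -0.0572*exp(r)/(0.44*exp(r) + 3.31)^2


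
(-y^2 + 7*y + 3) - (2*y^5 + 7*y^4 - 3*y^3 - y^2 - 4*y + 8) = -2*y^5 - 7*y^4 + 3*y^3 + 11*y - 5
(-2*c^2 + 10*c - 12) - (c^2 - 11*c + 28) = -3*c^2 + 21*c - 40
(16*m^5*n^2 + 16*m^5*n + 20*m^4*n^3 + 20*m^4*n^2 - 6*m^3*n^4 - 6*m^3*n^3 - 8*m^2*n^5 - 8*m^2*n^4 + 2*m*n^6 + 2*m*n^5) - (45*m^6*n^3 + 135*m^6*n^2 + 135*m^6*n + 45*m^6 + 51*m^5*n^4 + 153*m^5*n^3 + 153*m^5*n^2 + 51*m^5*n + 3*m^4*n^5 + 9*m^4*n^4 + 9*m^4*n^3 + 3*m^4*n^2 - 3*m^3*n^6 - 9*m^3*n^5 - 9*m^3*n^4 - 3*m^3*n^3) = -45*m^6*n^3 - 135*m^6*n^2 - 135*m^6*n - 45*m^6 - 51*m^5*n^4 - 153*m^5*n^3 - 137*m^5*n^2 - 35*m^5*n - 3*m^4*n^5 - 9*m^4*n^4 + 11*m^4*n^3 + 17*m^4*n^2 + 3*m^3*n^6 + 9*m^3*n^5 + 3*m^3*n^4 - 3*m^3*n^3 - 8*m^2*n^5 - 8*m^2*n^4 + 2*m*n^6 + 2*m*n^5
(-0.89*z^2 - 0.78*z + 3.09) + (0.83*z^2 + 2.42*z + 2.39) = -0.0600000000000001*z^2 + 1.64*z + 5.48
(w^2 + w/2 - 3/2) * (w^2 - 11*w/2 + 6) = w^4 - 5*w^3 + 7*w^2/4 + 45*w/4 - 9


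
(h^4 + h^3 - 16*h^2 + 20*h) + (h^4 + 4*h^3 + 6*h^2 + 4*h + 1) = 2*h^4 + 5*h^3 - 10*h^2 + 24*h + 1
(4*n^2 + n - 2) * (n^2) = 4*n^4 + n^3 - 2*n^2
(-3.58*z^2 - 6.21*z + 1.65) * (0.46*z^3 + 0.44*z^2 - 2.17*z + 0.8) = -1.6468*z^5 - 4.4318*z^4 + 5.7952*z^3 + 11.3377*z^2 - 8.5485*z + 1.32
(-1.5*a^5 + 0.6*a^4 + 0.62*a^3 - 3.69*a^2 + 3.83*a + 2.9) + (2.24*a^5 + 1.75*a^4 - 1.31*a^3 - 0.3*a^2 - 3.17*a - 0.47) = 0.74*a^5 + 2.35*a^4 - 0.69*a^3 - 3.99*a^2 + 0.66*a + 2.43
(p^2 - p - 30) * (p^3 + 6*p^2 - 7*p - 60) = p^5 + 5*p^4 - 43*p^3 - 233*p^2 + 270*p + 1800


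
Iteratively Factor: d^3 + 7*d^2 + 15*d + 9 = (d + 1)*(d^2 + 6*d + 9) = (d + 1)*(d + 3)*(d + 3)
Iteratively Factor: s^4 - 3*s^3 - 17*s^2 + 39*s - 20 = (s + 4)*(s^3 - 7*s^2 + 11*s - 5) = (s - 1)*(s + 4)*(s^2 - 6*s + 5) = (s - 5)*(s - 1)*(s + 4)*(s - 1)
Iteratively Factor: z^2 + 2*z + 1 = (z + 1)*(z + 1)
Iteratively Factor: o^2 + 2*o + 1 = (o + 1)*(o + 1)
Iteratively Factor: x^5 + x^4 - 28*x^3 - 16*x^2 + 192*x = (x)*(x^4 + x^3 - 28*x^2 - 16*x + 192) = x*(x - 3)*(x^3 + 4*x^2 - 16*x - 64) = x*(x - 4)*(x - 3)*(x^2 + 8*x + 16) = x*(x - 4)*(x - 3)*(x + 4)*(x + 4)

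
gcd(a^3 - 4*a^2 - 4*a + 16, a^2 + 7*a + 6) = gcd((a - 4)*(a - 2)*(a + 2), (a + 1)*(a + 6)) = 1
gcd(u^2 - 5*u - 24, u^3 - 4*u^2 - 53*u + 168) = u - 8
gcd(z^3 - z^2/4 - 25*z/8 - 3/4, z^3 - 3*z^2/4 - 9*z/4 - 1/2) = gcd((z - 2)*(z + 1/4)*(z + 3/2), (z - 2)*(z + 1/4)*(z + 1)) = z^2 - 7*z/4 - 1/2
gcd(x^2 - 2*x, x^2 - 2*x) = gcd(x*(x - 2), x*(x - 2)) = x^2 - 2*x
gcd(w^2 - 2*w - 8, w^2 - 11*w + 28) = w - 4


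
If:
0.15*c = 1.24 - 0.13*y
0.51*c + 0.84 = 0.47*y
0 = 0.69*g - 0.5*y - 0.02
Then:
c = 3.46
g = 4.05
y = 5.54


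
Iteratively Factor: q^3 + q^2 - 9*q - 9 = (q + 1)*(q^2 - 9) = (q - 3)*(q + 1)*(q + 3)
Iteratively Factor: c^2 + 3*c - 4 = (c - 1)*(c + 4)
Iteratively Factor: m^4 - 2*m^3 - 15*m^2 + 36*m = (m - 3)*(m^3 + m^2 - 12*m) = (m - 3)^2*(m^2 + 4*m) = (m - 3)^2*(m + 4)*(m)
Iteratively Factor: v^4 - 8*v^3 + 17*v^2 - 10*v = (v - 2)*(v^3 - 6*v^2 + 5*v) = v*(v - 2)*(v^2 - 6*v + 5) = v*(v - 2)*(v - 1)*(v - 5)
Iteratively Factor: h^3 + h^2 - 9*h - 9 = (h + 3)*(h^2 - 2*h - 3) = (h + 1)*(h + 3)*(h - 3)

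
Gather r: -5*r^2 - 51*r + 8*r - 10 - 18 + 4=-5*r^2 - 43*r - 24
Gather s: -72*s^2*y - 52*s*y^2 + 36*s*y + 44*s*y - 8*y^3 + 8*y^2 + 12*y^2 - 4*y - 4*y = -72*s^2*y + s*(-52*y^2 + 80*y) - 8*y^3 + 20*y^2 - 8*y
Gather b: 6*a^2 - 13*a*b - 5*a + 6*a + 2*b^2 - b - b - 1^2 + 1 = 6*a^2 + a + 2*b^2 + b*(-13*a - 2)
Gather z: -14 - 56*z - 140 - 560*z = -616*z - 154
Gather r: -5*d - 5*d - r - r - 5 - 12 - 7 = -10*d - 2*r - 24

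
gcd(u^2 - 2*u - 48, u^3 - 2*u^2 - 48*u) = u^2 - 2*u - 48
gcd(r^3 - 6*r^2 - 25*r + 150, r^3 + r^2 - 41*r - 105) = r + 5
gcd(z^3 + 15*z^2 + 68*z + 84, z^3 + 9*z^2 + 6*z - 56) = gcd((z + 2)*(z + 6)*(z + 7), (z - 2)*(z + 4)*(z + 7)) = z + 7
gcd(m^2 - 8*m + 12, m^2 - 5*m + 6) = m - 2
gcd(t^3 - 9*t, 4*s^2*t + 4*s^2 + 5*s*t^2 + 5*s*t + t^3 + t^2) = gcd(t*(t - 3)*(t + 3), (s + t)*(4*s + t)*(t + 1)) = 1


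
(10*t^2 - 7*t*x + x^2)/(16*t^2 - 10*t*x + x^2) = (-5*t + x)/(-8*t + x)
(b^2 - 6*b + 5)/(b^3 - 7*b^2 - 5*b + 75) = (b - 1)/(b^2 - 2*b - 15)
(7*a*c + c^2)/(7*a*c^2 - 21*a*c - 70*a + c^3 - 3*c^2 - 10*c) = c/(c^2 - 3*c - 10)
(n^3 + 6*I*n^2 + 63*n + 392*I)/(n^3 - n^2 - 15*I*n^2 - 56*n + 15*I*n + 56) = (n^2 + 14*I*n - 49)/(n^2 - n*(1 + 7*I) + 7*I)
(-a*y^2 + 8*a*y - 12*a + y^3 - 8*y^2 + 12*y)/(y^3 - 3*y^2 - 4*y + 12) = (-a*y + 6*a + y^2 - 6*y)/(y^2 - y - 6)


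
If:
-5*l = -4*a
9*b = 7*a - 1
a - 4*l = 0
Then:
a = 0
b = -1/9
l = 0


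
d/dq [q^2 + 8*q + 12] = 2*q + 8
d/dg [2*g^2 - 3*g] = 4*g - 3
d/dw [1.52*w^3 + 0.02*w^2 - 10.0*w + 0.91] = 4.56*w^2 + 0.04*w - 10.0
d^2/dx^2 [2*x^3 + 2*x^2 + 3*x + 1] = 12*x + 4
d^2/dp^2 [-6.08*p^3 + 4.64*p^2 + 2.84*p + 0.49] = 9.28 - 36.48*p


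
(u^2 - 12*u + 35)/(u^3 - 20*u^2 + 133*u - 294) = (u - 5)/(u^2 - 13*u + 42)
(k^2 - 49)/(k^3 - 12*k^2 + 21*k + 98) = (k + 7)/(k^2 - 5*k - 14)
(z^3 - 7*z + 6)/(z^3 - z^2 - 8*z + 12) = (z - 1)/(z - 2)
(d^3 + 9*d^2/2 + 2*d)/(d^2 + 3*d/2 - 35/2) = d*(2*d^2 + 9*d + 4)/(2*d^2 + 3*d - 35)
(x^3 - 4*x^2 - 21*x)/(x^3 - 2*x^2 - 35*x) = (x + 3)/(x + 5)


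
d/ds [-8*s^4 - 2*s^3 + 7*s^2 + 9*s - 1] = -32*s^3 - 6*s^2 + 14*s + 9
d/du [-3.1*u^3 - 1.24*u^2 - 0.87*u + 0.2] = -9.3*u^2 - 2.48*u - 0.87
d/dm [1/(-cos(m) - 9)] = -sin(m)/(cos(m) + 9)^2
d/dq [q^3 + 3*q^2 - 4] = 3*q*(q + 2)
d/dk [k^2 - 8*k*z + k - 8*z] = 2*k - 8*z + 1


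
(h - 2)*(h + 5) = h^2 + 3*h - 10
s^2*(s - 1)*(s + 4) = s^4 + 3*s^3 - 4*s^2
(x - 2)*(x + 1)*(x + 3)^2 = x^4 + 5*x^3 + x^2 - 21*x - 18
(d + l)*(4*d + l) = 4*d^2 + 5*d*l + l^2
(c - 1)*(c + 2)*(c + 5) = c^3 + 6*c^2 + 3*c - 10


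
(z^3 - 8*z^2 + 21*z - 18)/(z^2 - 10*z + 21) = (z^2 - 5*z + 6)/(z - 7)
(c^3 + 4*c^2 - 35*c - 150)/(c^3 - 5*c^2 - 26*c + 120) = (c + 5)/(c - 4)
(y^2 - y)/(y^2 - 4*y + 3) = y/(y - 3)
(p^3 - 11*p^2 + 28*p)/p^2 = p - 11 + 28/p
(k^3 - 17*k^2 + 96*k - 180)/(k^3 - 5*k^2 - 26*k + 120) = (k^2 - 11*k + 30)/(k^2 + k - 20)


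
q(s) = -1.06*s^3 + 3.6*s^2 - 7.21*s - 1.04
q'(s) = -3.18*s^2 + 7.2*s - 7.21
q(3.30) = -23.72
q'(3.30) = -18.08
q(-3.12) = 88.69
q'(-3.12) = -60.63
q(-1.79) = 29.48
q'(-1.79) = -30.29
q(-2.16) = 42.01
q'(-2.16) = -37.60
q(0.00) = -1.04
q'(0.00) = -7.21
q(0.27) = -2.75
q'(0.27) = -5.50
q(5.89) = -135.21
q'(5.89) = -75.12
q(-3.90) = 144.71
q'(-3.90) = -83.66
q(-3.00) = 81.61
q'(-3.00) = -57.43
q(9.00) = -547.07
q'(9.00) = -199.99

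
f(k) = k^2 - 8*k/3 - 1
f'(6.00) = 9.33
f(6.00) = 19.00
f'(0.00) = -2.67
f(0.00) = -1.00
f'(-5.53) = -13.73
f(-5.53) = 44.33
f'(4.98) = 7.29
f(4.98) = 10.52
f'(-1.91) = -6.49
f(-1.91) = 7.74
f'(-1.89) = -6.45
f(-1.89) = 7.61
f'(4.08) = 5.49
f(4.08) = 4.77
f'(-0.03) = -2.73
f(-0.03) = -0.92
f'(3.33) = 3.99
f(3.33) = 1.21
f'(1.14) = -0.39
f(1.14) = -2.74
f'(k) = 2*k - 8/3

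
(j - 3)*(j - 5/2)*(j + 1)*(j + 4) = j^4 - j^3/2 - 16*j^2 + 31*j/2 + 30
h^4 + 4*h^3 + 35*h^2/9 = h^2*(h + 5/3)*(h + 7/3)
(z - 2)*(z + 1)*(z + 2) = z^3 + z^2 - 4*z - 4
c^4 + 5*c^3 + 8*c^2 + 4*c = c*(c + 1)*(c + 2)^2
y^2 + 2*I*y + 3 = (y - I)*(y + 3*I)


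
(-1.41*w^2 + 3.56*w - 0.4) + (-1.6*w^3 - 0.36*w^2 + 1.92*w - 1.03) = -1.6*w^3 - 1.77*w^2 + 5.48*w - 1.43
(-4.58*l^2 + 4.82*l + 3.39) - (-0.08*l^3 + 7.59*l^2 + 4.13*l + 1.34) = 0.08*l^3 - 12.17*l^2 + 0.69*l + 2.05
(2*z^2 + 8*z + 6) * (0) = 0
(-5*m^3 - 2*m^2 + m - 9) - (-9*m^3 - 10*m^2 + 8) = 4*m^3 + 8*m^2 + m - 17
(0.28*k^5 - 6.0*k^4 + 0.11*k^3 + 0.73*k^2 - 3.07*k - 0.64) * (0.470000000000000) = 0.1316*k^5 - 2.82*k^4 + 0.0517*k^3 + 0.3431*k^2 - 1.4429*k - 0.3008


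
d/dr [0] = 0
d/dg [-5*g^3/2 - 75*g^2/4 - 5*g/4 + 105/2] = -15*g^2/2 - 75*g/2 - 5/4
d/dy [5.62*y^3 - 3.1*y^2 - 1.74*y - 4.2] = 16.86*y^2 - 6.2*y - 1.74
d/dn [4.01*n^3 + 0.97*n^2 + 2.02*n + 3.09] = 12.03*n^2 + 1.94*n + 2.02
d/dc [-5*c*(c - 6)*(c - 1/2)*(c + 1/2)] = -20*c^3 + 90*c^2 + 5*c/2 - 15/2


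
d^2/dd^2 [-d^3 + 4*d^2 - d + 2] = 8 - 6*d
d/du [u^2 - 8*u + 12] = 2*u - 8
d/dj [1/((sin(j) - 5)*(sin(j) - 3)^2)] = (13 - 3*sin(j))*cos(j)/((sin(j) - 5)^2*(sin(j) - 3)^3)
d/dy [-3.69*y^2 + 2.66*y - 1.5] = 2.66 - 7.38*y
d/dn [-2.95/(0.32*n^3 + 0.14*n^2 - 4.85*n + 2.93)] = (2.832*n^2 + 0.826*n - 14.3075)/(0.32*n^3 + 0.14*n^2 - 4.85*n + 2.93)^2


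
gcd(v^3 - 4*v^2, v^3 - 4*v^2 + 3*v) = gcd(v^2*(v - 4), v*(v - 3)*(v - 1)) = v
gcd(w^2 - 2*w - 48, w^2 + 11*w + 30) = w + 6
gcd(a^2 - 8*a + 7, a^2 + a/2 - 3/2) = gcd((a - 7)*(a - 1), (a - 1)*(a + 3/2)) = a - 1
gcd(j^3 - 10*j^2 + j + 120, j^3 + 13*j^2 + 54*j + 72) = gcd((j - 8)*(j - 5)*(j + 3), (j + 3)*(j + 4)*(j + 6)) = j + 3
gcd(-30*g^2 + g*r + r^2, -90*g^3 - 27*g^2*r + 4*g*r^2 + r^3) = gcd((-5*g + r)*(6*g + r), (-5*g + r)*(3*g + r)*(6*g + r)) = -30*g^2 + g*r + r^2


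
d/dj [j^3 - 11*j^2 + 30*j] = 3*j^2 - 22*j + 30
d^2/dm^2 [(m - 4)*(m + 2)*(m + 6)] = 6*m + 8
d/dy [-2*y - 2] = -2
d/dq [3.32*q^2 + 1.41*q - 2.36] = 6.64*q + 1.41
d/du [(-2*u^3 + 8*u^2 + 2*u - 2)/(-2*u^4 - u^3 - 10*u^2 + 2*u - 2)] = 2*u*(-2*u^5 + 16*u^4 + 20*u^3 - 10*u^2 + 21*u - 36)/(4*u^8 + 4*u^7 + 41*u^6 + 12*u^5 + 104*u^4 - 36*u^3 + 44*u^2 - 8*u + 4)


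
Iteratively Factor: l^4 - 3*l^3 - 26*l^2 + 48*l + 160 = (l - 4)*(l^3 + l^2 - 22*l - 40) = (l - 4)*(l + 2)*(l^2 - l - 20) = (l - 4)*(l + 2)*(l + 4)*(l - 5)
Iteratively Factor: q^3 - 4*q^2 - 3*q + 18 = (q - 3)*(q^2 - q - 6) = (q - 3)^2*(q + 2)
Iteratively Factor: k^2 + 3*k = (k)*(k + 3)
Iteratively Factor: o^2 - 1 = (o - 1)*(o + 1)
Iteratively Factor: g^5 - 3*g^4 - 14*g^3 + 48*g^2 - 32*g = (g)*(g^4 - 3*g^3 - 14*g^2 + 48*g - 32) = g*(g - 4)*(g^3 + g^2 - 10*g + 8) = g*(g - 4)*(g - 1)*(g^2 + 2*g - 8) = g*(g - 4)*(g - 1)*(g + 4)*(g - 2)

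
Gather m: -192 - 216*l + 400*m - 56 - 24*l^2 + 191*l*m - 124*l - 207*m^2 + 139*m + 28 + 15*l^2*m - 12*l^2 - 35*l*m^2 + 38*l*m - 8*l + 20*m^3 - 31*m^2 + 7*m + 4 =-36*l^2 - 348*l + 20*m^3 + m^2*(-35*l - 238) + m*(15*l^2 + 229*l + 546) - 216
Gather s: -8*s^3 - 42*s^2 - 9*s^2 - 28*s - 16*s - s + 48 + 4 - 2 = -8*s^3 - 51*s^2 - 45*s + 50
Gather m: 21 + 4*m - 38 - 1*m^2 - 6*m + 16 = -m^2 - 2*m - 1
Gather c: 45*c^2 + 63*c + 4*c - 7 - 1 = 45*c^2 + 67*c - 8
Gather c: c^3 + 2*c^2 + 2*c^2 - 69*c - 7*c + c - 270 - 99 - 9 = c^3 + 4*c^2 - 75*c - 378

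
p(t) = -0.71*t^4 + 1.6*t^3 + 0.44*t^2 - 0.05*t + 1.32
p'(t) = -2.84*t^3 + 4.8*t^2 + 0.88*t - 0.05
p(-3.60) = -186.70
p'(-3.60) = 191.49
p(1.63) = 4.32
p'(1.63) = 1.84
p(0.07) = 1.32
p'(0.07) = 0.03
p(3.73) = -47.15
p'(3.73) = -77.37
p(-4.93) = -598.87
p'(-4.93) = 452.57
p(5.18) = -275.93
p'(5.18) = -261.43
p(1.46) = 3.94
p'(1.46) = 2.63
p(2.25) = 3.46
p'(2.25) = -6.12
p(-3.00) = -95.28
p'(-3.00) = 117.19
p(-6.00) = -1248.30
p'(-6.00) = 780.91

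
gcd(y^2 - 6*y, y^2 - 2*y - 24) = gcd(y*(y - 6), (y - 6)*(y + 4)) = y - 6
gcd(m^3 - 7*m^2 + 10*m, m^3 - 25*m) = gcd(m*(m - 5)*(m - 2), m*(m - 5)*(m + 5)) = m^2 - 5*m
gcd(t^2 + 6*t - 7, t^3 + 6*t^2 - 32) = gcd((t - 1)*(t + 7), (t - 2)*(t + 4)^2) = 1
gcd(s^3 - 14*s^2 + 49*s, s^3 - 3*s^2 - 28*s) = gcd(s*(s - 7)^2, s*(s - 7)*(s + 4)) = s^2 - 7*s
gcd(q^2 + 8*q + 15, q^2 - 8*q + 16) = 1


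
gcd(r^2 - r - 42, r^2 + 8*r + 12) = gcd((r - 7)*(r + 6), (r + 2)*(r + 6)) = r + 6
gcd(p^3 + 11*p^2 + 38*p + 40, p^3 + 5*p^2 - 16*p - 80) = p^2 + 9*p + 20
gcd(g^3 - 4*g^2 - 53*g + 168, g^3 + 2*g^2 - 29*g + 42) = g^2 + 4*g - 21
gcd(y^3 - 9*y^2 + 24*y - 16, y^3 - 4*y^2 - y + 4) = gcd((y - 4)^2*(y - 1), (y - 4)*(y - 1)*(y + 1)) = y^2 - 5*y + 4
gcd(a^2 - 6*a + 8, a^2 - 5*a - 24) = 1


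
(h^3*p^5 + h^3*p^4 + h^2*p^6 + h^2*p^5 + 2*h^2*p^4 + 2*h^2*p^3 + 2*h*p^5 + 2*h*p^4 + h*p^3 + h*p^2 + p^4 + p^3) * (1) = h^3*p^5 + h^3*p^4 + h^2*p^6 + h^2*p^5 + 2*h^2*p^4 + 2*h^2*p^3 + 2*h*p^5 + 2*h*p^4 + h*p^3 + h*p^2 + p^4 + p^3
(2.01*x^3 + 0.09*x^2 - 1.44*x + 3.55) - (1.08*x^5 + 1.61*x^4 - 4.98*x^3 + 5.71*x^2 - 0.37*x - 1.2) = -1.08*x^5 - 1.61*x^4 + 6.99*x^3 - 5.62*x^2 - 1.07*x + 4.75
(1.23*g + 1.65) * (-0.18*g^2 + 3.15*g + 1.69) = -0.2214*g^3 + 3.5775*g^2 + 7.2762*g + 2.7885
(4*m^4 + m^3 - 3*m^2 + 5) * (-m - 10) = -4*m^5 - 41*m^4 - 7*m^3 + 30*m^2 - 5*m - 50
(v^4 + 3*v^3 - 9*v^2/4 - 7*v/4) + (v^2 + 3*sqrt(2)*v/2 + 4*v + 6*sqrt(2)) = v^4 + 3*v^3 - 5*v^2/4 + 3*sqrt(2)*v/2 + 9*v/4 + 6*sqrt(2)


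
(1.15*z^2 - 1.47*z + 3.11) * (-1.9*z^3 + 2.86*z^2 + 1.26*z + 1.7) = -2.185*z^5 + 6.082*z^4 - 8.6642*z^3 + 8.9974*z^2 + 1.4196*z + 5.287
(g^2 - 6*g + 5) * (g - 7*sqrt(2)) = g^3 - 7*sqrt(2)*g^2 - 6*g^2 + 5*g + 42*sqrt(2)*g - 35*sqrt(2)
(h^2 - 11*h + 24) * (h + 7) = h^3 - 4*h^2 - 53*h + 168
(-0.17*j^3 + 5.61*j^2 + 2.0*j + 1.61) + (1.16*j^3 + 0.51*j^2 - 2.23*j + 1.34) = 0.99*j^3 + 6.12*j^2 - 0.23*j + 2.95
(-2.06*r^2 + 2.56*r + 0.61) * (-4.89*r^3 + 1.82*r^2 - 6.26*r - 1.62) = 10.0734*r^5 - 16.2676*r^4 + 14.5719*r^3 - 11.5782*r^2 - 7.9658*r - 0.9882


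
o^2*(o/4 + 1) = o^3/4 + o^2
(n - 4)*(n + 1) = n^2 - 3*n - 4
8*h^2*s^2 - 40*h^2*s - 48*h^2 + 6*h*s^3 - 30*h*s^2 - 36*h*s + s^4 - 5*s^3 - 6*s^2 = (2*h + s)*(4*h + s)*(s - 6)*(s + 1)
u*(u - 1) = u^2 - u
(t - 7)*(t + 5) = t^2 - 2*t - 35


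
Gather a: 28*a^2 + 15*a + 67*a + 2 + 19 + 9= 28*a^2 + 82*a + 30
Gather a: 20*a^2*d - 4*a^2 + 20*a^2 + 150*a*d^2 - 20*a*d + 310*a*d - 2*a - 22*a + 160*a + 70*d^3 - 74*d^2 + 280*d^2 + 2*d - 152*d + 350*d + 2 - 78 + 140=a^2*(20*d + 16) + a*(150*d^2 + 290*d + 136) + 70*d^3 + 206*d^2 + 200*d + 64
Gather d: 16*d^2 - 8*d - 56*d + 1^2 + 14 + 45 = 16*d^2 - 64*d + 60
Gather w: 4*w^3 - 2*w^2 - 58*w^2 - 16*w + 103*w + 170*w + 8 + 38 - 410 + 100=4*w^3 - 60*w^2 + 257*w - 264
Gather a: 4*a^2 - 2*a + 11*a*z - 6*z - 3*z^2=4*a^2 + a*(11*z - 2) - 3*z^2 - 6*z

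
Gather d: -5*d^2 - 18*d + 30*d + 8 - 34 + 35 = -5*d^2 + 12*d + 9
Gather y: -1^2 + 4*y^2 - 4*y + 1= 4*y^2 - 4*y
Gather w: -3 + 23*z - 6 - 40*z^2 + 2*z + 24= -40*z^2 + 25*z + 15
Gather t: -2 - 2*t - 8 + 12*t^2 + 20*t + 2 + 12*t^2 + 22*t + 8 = 24*t^2 + 40*t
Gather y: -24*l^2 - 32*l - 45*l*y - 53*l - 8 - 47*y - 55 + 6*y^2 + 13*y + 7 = -24*l^2 - 85*l + 6*y^2 + y*(-45*l - 34) - 56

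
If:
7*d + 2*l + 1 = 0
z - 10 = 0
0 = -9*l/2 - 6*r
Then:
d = 8*r/21 - 1/7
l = -4*r/3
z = 10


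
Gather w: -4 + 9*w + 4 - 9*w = 0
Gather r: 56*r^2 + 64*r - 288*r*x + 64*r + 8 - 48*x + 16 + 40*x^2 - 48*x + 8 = 56*r^2 + r*(128 - 288*x) + 40*x^2 - 96*x + 32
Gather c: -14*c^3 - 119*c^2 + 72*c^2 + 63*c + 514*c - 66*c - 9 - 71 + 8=-14*c^3 - 47*c^2 + 511*c - 72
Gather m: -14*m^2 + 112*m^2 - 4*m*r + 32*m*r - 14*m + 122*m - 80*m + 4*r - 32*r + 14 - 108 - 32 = 98*m^2 + m*(28*r + 28) - 28*r - 126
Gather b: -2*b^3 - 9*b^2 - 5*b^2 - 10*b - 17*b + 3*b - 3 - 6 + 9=-2*b^3 - 14*b^2 - 24*b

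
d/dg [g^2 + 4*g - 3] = 2*g + 4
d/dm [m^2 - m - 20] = 2*m - 1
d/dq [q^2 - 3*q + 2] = 2*q - 3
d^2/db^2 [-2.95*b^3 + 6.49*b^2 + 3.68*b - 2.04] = 12.98 - 17.7*b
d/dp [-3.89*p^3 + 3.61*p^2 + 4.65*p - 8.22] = -11.67*p^2 + 7.22*p + 4.65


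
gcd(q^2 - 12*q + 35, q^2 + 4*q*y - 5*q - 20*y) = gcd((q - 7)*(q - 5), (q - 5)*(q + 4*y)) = q - 5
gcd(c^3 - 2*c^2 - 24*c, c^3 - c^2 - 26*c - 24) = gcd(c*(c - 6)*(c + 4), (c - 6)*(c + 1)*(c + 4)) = c^2 - 2*c - 24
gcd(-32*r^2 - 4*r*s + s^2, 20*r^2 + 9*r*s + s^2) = 4*r + s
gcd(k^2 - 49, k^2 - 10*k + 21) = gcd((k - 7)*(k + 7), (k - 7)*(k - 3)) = k - 7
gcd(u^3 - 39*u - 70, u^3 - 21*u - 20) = 1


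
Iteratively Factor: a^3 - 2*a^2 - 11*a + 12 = (a - 4)*(a^2 + 2*a - 3) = (a - 4)*(a + 3)*(a - 1)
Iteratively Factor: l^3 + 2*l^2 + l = (l + 1)*(l^2 + l) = l*(l + 1)*(l + 1)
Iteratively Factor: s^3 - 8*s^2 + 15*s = (s)*(s^2 - 8*s + 15) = s*(s - 5)*(s - 3)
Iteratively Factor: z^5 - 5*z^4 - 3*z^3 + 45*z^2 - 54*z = (z)*(z^4 - 5*z^3 - 3*z^2 + 45*z - 54) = z*(z - 3)*(z^3 - 2*z^2 - 9*z + 18) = z*(z - 3)*(z - 2)*(z^2 - 9) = z*(z - 3)*(z - 2)*(z + 3)*(z - 3)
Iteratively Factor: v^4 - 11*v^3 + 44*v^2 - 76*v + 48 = (v - 2)*(v^3 - 9*v^2 + 26*v - 24) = (v - 4)*(v - 2)*(v^2 - 5*v + 6) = (v - 4)*(v - 3)*(v - 2)*(v - 2)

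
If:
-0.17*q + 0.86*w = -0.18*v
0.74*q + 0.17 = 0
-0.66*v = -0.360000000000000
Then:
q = -0.23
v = 0.55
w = -0.16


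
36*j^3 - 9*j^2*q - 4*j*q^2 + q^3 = (-4*j + q)*(-3*j + q)*(3*j + q)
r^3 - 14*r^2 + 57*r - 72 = (r - 8)*(r - 3)^2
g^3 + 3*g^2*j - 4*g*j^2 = g*(g - j)*(g + 4*j)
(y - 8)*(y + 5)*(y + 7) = y^3 + 4*y^2 - 61*y - 280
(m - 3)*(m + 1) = m^2 - 2*m - 3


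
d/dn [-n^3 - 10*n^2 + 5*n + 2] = -3*n^2 - 20*n + 5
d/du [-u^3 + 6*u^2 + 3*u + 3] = -3*u^2 + 12*u + 3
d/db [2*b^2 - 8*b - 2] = 4*b - 8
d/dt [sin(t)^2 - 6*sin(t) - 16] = 2*(sin(t) - 3)*cos(t)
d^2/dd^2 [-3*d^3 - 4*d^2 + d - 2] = -18*d - 8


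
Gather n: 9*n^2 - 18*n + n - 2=9*n^2 - 17*n - 2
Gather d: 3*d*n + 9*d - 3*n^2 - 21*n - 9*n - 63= d*(3*n + 9) - 3*n^2 - 30*n - 63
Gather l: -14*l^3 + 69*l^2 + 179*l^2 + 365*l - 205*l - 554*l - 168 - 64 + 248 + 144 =-14*l^3 + 248*l^2 - 394*l + 160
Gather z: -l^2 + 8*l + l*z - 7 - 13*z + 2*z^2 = -l^2 + 8*l + 2*z^2 + z*(l - 13) - 7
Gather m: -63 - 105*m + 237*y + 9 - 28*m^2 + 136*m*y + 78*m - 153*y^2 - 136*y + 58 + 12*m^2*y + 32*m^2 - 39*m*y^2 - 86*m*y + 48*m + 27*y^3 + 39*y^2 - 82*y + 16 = m^2*(12*y + 4) + m*(-39*y^2 + 50*y + 21) + 27*y^3 - 114*y^2 + 19*y + 20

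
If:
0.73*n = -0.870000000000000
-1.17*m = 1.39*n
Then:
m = 1.42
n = -1.19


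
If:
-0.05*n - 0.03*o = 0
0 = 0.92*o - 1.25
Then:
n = -0.82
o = 1.36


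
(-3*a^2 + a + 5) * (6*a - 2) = -18*a^3 + 12*a^2 + 28*a - 10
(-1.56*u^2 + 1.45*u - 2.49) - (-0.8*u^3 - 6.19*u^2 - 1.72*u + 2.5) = 0.8*u^3 + 4.63*u^2 + 3.17*u - 4.99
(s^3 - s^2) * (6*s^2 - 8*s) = 6*s^5 - 14*s^4 + 8*s^3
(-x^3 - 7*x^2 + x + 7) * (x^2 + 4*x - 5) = -x^5 - 11*x^4 - 22*x^3 + 46*x^2 + 23*x - 35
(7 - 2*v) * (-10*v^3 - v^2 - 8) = 20*v^4 - 68*v^3 - 7*v^2 + 16*v - 56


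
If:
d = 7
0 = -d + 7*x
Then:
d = 7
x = 1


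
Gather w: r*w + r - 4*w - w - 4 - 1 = r + w*(r - 5) - 5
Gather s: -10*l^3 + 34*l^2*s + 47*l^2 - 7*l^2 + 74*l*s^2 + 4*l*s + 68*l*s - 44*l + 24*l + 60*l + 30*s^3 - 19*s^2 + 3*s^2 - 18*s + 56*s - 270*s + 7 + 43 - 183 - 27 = -10*l^3 + 40*l^2 + 40*l + 30*s^3 + s^2*(74*l - 16) + s*(34*l^2 + 72*l - 232) - 160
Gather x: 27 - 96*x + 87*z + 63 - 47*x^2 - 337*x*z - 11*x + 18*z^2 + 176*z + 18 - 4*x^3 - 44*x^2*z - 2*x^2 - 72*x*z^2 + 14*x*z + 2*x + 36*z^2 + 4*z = -4*x^3 + x^2*(-44*z - 49) + x*(-72*z^2 - 323*z - 105) + 54*z^2 + 267*z + 108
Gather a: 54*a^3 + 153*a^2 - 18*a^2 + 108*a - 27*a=54*a^3 + 135*a^2 + 81*a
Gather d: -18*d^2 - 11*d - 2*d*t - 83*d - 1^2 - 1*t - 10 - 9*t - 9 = -18*d^2 + d*(-2*t - 94) - 10*t - 20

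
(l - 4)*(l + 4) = l^2 - 16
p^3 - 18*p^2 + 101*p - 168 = (p - 8)*(p - 7)*(p - 3)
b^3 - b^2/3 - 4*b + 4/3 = (b - 2)*(b - 1/3)*(b + 2)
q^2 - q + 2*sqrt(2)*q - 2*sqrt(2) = (q - 1)*(q + 2*sqrt(2))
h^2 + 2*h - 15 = (h - 3)*(h + 5)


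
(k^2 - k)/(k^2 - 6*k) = (k - 1)/(k - 6)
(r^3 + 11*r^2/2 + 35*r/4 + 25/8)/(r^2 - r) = (8*r^3 + 44*r^2 + 70*r + 25)/(8*r*(r - 1))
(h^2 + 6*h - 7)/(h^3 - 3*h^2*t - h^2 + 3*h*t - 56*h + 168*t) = (1 - h)/(-h^2 + 3*h*t + 8*h - 24*t)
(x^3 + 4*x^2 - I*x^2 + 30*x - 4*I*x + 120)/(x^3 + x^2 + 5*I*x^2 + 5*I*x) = (x^2 + x*(4 - 6*I) - 24*I)/(x^2 + x)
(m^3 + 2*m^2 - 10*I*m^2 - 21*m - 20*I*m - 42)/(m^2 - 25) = (m^3 + m^2*(2 - 10*I) + m*(-21 - 20*I) - 42)/(m^2 - 25)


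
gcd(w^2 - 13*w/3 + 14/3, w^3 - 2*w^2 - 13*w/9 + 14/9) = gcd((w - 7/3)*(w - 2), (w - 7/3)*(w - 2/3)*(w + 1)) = w - 7/3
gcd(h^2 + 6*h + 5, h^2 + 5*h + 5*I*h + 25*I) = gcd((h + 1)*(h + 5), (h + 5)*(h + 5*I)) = h + 5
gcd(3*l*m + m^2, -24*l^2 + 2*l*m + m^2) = 1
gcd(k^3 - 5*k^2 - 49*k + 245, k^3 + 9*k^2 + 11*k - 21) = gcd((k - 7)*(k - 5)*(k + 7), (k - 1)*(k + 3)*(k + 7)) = k + 7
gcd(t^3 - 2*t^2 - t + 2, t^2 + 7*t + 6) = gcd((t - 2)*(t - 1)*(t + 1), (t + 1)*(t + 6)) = t + 1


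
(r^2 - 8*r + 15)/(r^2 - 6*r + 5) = (r - 3)/(r - 1)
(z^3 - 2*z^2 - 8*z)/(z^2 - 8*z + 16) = z*(z + 2)/(z - 4)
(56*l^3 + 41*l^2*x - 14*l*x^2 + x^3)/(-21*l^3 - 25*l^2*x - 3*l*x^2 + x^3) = (-8*l + x)/(3*l + x)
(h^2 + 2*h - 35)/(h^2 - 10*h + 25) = (h + 7)/(h - 5)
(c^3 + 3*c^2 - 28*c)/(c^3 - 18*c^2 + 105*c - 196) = c*(c + 7)/(c^2 - 14*c + 49)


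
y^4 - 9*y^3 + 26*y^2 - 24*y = y*(y - 4)*(y - 3)*(y - 2)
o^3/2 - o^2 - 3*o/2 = o*(o/2 + 1/2)*(o - 3)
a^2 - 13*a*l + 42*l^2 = (a - 7*l)*(a - 6*l)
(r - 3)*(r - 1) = r^2 - 4*r + 3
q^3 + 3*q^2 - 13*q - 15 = (q - 3)*(q + 1)*(q + 5)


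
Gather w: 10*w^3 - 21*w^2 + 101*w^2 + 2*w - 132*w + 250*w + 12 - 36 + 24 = 10*w^3 + 80*w^2 + 120*w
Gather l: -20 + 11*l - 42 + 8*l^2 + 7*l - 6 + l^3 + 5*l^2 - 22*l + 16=l^3 + 13*l^2 - 4*l - 52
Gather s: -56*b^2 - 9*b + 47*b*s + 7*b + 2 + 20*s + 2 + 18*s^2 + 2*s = -56*b^2 - 2*b + 18*s^2 + s*(47*b + 22) + 4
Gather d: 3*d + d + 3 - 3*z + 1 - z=4*d - 4*z + 4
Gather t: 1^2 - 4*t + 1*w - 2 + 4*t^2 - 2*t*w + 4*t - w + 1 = 4*t^2 - 2*t*w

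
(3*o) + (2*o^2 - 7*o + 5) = 2*o^2 - 4*o + 5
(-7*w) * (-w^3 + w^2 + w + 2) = 7*w^4 - 7*w^3 - 7*w^2 - 14*w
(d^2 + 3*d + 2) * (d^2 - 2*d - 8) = d^4 + d^3 - 12*d^2 - 28*d - 16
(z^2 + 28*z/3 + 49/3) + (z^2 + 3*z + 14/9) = 2*z^2 + 37*z/3 + 161/9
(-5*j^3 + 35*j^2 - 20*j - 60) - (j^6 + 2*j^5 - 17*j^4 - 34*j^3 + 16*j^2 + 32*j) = -j^6 - 2*j^5 + 17*j^4 + 29*j^3 + 19*j^2 - 52*j - 60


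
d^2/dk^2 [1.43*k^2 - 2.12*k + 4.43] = 2.86000000000000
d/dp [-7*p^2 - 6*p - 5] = -14*p - 6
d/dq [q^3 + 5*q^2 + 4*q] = 3*q^2 + 10*q + 4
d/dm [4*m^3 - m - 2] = 12*m^2 - 1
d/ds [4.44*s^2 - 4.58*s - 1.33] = 8.88*s - 4.58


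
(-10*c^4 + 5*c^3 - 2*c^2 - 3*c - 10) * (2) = -20*c^4 + 10*c^3 - 4*c^2 - 6*c - 20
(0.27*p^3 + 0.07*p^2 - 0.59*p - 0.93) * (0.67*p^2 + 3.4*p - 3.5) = 0.1809*p^5 + 0.9649*p^4 - 1.1023*p^3 - 2.8741*p^2 - 1.097*p + 3.255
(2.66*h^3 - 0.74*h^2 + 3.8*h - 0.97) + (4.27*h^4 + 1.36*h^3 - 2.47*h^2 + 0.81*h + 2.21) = 4.27*h^4 + 4.02*h^3 - 3.21*h^2 + 4.61*h + 1.24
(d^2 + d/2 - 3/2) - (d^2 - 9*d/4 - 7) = 11*d/4 + 11/2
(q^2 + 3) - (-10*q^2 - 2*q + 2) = 11*q^2 + 2*q + 1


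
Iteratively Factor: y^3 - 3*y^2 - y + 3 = (y - 3)*(y^2 - 1) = (y - 3)*(y + 1)*(y - 1)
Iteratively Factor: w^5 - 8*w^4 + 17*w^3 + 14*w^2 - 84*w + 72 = (w - 3)*(w^4 - 5*w^3 + 2*w^2 + 20*w - 24) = (w - 3)*(w - 2)*(w^3 - 3*w^2 - 4*w + 12) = (w - 3)^2*(w - 2)*(w^2 - 4) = (w - 3)^2*(w - 2)^2*(w + 2)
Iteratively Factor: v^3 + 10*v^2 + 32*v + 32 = (v + 4)*(v^2 + 6*v + 8) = (v + 2)*(v + 4)*(v + 4)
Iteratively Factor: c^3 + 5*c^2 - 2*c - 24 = (c + 3)*(c^2 + 2*c - 8) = (c + 3)*(c + 4)*(c - 2)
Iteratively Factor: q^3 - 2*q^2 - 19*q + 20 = (q - 1)*(q^2 - q - 20) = (q - 1)*(q + 4)*(q - 5)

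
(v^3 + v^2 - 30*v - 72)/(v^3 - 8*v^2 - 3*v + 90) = (v + 4)/(v - 5)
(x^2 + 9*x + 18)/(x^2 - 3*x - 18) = (x + 6)/(x - 6)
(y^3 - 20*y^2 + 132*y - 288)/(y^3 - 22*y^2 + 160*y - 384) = (y - 6)/(y - 8)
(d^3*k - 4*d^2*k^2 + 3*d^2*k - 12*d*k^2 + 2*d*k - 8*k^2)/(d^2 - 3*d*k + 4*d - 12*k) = k*(d^3 - 4*d^2*k + 3*d^2 - 12*d*k + 2*d - 8*k)/(d^2 - 3*d*k + 4*d - 12*k)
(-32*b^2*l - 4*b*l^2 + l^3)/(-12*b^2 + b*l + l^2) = l*(8*b - l)/(3*b - l)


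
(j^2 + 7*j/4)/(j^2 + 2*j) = (j + 7/4)/(j + 2)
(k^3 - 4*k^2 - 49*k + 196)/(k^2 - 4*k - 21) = (k^2 + 3*k - 28)/(k + 3)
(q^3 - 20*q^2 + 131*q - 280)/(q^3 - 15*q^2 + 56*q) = (q - 5)/q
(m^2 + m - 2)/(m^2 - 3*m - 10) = (m - 1)/(m - 5)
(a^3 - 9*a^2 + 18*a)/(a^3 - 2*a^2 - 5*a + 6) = a*(a - 6)/(a^2 + a - 2)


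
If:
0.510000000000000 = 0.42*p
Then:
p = 1.21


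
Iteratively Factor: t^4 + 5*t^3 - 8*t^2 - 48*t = (t + 4)*(t^3 + t^2 - 12*t) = (t - 3)*(t + 4)*(t^2 + 4*t) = t*(t - 3)*(t + 4)*(t + 4)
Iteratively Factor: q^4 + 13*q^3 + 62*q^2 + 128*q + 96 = (q + 4)*(q^3 + 9*q^2 + 26*q + 24) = (q + 4)^2*(q^2 + 5*q + 6) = (q + 3)*(q + 4)^2*(q + 2)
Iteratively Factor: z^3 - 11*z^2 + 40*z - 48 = (z - 4)*(z^2 - 7*z + 12) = (z - 4)*(z - 3)*(z - 4)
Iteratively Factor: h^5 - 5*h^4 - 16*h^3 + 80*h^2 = (h - 5)*(h^4 - 16*h^2) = (h - 5)*(h + 4)*(h^3 - 4*h^2) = h*(h - 5)*(h + 4)*(h^2 - 4*h) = h^2*(h - 5)*(h + 4)*(h - 4)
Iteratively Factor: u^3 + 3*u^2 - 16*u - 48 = (u - 4)*(u^2 + 7*u + 12) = (u - 4)*(u + 3)*(u + 4)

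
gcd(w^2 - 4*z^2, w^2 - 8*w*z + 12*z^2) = -w + 2*z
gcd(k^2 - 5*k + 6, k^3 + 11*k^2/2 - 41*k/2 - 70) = 1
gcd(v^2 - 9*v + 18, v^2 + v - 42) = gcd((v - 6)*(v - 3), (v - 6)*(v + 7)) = v - 6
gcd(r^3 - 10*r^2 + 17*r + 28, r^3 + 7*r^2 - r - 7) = r + 1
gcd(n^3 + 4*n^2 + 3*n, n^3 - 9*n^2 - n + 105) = n + 3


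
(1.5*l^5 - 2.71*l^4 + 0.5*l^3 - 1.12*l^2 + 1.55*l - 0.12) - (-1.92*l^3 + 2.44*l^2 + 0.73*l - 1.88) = 1.5*l^5 - 2.71*l^4 + 2.42*l^3 - 3.56*l^2 + 0.82*l + 1.76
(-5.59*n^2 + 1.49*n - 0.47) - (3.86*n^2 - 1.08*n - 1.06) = -9.45*n^2 + 2.57*n + 0.59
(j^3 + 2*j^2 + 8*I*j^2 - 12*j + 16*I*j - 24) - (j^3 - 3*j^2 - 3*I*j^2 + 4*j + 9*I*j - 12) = 5*j^2 + 11*I*j^2 - 16*j + 7*I*j - 12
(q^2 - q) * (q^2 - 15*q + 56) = q^4 - 16*q^3 + 71*q^2 - 56*q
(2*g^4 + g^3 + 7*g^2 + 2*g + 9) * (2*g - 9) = 4*g^5 - 16*g^4 + 5*g^3 - 59*g^2 - 81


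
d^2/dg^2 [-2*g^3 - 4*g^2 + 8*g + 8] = -12*g - 8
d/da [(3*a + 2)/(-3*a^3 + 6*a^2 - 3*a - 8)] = 6*(3*a^3 - 4*a - 3)/(9*a^6 - 36*a^5 + 54*a^4 + 12*a^3 - 87*a^2 + 48*a + 64)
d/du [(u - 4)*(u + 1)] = 2*u - 3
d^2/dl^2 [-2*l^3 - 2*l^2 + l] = -12*l - 4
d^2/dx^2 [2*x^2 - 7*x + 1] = 4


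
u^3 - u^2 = u^2*(u - 1)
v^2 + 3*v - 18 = (v - 3)*(v + 6)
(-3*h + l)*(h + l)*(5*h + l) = -15*h^3 - 13*h^2*l + 3*h*l^2 + l^3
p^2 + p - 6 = (p - 2)*(p + 3)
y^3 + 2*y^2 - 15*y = y*(y - 3)*(y + 5)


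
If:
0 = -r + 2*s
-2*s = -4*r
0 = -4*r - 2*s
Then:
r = 0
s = 0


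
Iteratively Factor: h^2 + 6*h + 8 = (h + 4)*(h + 2)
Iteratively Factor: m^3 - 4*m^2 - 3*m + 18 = (m - 3)*(m^2 - m - 6) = (m - 3)*(m + 2)*(m - 3)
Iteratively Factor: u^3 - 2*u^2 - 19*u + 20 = (u + 4)*(u^2 - 6*u + 5) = (u - 5)*(u + 4)*(u - 1)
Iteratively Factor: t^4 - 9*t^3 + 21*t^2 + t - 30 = (t - 2)*(t^3 - 7*t^2 + 7*t + 15) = (t - 5)*(t - 2)*(t^2 - 2*t - 3) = (t - 5)*(t - 2)*(t + 1)*(t - 3)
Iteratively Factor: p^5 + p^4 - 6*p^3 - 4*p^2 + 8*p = (p + 2)*(p^4 - p^3 - 4*p^2 + 4*p) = p*(p + 2)*(p^3 - p^2 - 4*p + 4) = p*(p - 1)*(p + 2)*(p^2 - 4) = p*(p - 2)*(p - 1)*(p + 2)*(p + 2)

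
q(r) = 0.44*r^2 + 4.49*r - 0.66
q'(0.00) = 4.49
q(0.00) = -0.66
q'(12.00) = 15.05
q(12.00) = 116.58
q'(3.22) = 7.32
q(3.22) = 18.36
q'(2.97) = 7.10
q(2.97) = 16.56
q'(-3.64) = 1.29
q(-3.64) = -11.17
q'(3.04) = 7.17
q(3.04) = 17.06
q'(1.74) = 6.02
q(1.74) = 8.48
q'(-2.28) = 2.48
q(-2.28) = -8.61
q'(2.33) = 6.54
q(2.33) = 12.19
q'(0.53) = 4.96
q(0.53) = 1.84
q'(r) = 0.88*r + 4.49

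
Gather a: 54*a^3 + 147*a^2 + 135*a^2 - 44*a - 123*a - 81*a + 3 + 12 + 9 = 54*a^3 + 282*a^2 - 248*a + 24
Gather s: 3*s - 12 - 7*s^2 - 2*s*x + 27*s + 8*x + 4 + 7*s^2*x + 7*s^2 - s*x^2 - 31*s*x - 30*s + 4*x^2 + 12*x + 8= 7*s^2*x + s*(-x^2 - 33*x) + 4*x^2 + 20*x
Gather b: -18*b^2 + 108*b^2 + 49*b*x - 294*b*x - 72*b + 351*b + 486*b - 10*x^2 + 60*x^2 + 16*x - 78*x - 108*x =90*b^2 + b*(765 - 245*x) + 50*x^2 - 170*x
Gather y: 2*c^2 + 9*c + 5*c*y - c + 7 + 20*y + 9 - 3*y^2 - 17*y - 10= 2*c^2 + 8*c - 3*y^2 + y*(5*c + 3) + 6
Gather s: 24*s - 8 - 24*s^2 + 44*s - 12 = -24*s^2 + 68*s - 20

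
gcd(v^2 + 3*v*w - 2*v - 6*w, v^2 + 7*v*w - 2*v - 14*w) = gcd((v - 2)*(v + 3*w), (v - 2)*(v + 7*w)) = v - 2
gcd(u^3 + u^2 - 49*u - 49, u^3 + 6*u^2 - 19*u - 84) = u + 7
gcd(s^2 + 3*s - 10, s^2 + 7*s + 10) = s + 5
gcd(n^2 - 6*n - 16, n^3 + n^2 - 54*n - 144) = n - 8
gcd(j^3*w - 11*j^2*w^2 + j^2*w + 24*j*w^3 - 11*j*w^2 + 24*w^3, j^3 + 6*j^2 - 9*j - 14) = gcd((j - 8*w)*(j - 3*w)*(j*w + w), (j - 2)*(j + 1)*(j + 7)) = j + 1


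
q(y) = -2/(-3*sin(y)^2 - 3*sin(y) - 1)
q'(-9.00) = 12.88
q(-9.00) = 7.32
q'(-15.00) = -13.57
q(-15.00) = 6.29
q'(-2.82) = 16.95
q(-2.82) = 5.69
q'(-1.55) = 0.12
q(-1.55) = 2.00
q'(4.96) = 1.66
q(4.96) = 2.19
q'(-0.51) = -1.97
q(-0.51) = 7.99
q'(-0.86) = 9.99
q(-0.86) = 4.45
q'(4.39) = -2.34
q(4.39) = 2.34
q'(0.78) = -0.49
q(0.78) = 0.44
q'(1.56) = -0.00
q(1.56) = 0.29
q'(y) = -2*(6*sin(y)*cos(y) + 3*cos(y))/(-3*sin(y)^2 - 3*sin(y) - 1)^2 = -6*(2*sin(y) + 1)*cos(y)/(3*sin(y)^2 + 3*sin(y) + 1)^2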